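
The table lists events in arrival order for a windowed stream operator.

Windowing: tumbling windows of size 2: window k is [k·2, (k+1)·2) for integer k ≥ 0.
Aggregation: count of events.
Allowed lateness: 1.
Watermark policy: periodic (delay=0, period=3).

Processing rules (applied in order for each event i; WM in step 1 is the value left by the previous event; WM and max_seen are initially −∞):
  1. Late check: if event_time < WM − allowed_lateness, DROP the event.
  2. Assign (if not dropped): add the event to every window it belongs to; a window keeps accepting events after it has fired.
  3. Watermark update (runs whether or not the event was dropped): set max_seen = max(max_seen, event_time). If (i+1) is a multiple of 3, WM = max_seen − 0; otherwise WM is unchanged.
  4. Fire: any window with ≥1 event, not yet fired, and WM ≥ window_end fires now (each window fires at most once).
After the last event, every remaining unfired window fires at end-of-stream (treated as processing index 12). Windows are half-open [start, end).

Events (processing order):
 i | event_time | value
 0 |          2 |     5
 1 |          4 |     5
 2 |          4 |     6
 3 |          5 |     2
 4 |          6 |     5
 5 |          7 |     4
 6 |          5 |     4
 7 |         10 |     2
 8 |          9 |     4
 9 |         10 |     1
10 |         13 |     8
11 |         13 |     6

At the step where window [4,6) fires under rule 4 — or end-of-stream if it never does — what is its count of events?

i=0 t=2 v=5: → [2,4); WM=−∞
i=1 t=4 v=5: → [4,6); WM=−∞
i=2 t=4 v=6: → [4,6); WM=4; [2,4) fires=1
i=3 t=5 v=2: → [4,6); WM=4
i=4 t=6 v=5: → [6,8); WM=4
i=5 t=7 v=4: → [6,8); WM=7; [4,6) fires=3
i=6 t=5 v=4: DROP (t<7-1); WM=7
i=7 t=10 v=2: → [10,12); WM=7
i=8 t=9 v=4: → [8,10); WM=10; [6,8) fires=2 [8,10) fires=1
i=9 t=10 v=1: → [10,12); WM=10
i=10 t=13 v=8: → [12,14); WM=10
i=11 t=13 v=6: → [12,14); WM=13; [10,12) fires=2

3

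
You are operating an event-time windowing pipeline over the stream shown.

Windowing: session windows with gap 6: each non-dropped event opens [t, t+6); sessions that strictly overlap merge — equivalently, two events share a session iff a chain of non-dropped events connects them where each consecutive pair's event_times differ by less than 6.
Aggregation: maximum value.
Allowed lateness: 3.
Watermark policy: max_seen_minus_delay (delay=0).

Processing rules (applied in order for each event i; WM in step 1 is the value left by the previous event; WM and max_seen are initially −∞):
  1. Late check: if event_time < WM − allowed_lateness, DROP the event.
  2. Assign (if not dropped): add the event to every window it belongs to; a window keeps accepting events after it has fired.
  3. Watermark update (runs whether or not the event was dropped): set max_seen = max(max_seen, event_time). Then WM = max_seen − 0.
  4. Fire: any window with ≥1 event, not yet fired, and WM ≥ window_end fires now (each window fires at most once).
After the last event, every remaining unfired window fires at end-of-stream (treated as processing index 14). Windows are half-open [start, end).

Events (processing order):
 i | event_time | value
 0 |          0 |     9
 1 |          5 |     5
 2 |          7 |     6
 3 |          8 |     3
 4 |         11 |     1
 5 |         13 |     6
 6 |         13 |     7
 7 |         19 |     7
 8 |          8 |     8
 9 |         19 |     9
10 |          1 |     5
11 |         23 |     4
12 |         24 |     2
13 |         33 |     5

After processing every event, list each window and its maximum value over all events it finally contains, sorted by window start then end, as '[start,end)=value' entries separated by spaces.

i=0 t=0 v=9: → [0,6); WM=0
i=1 t=5 v=5: → [0,11); WM=5
i=2 t=7 v=6: → [0,13); WM=7
i=3 t=8 v=3: → [0,14); WM=8
i=4 t=11 v=1: → [0,17); WM=11
i=5 t=13 v=6: → [0,19); WM=13
i=6 t=13 v=7: → [0,19); WM=13
i=7 t=19 v=7: → [19,25); WM=19
i=8 t=8 v=8: DROP (t<19-3); WM=19
i=9 t=19 v=9: → [19,25); WM=19
i=10 t=1 v=5: DROP (t<19-3); WM=19
i=11 t=23 v=4: → [19,29); WM=23
i=12 t=24 v=2: → [19,30); WM=24
i=13 t=33 v=5: → [33,39); WM=33

[0,19)=9 [19,30)=9 [33,39)=5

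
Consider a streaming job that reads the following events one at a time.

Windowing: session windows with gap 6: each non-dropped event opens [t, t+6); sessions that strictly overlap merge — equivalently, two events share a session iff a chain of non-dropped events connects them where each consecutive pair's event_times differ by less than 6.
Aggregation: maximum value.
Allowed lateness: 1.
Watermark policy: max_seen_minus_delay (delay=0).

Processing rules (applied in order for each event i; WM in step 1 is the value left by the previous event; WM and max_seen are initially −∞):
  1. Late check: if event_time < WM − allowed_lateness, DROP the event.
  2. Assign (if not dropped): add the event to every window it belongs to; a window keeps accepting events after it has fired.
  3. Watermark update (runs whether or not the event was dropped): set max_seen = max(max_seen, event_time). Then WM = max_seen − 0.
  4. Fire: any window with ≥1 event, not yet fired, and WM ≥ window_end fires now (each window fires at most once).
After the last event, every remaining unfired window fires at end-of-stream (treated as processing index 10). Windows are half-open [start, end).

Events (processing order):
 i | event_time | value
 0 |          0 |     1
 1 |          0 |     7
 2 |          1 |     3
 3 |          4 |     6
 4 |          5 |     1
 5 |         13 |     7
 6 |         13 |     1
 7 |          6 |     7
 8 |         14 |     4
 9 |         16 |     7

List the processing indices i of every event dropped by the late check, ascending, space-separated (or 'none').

i=0 t=0 v=1: → [0,6); WM=0
i=1 t=0 v=7: → [0,6); WM=0
i=2 t=1 v=3: → [0,7); WM=1
i=3 t=4 v=6: → [0,10); WM=4
i=4 t=5 v=1: → [0,11); WM=5
i=5 t=13 v=7: → [13,19); WM=13
i=6 t=13 v=1: → [13,19); WM=13
i=7 t=6 v=7: DROP (t<13-1); WM=13
i=8 t=14 v=4: → [13,20); WM=14
i=9 t=16 v=7: → [13,22); WM=16

7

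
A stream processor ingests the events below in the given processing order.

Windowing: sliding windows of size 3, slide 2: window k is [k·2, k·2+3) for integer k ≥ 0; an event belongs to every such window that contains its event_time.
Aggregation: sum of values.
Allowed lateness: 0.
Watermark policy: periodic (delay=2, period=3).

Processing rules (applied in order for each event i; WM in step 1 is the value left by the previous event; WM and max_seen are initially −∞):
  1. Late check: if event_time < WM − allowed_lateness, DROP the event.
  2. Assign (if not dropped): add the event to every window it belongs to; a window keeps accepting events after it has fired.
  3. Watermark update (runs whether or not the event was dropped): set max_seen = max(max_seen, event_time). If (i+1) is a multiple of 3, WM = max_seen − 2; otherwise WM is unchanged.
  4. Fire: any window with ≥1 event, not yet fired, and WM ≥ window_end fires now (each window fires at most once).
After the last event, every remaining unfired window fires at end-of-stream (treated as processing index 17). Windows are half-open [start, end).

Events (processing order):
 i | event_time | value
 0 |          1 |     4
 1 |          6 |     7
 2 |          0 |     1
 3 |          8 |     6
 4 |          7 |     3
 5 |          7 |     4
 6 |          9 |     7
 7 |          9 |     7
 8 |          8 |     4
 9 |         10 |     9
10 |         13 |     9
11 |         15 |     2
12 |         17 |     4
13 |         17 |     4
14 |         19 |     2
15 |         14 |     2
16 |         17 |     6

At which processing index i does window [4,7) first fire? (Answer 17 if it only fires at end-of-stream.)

8

i=0 t=1 v=4: → [0,3); WM=−∞
i=1 t=6 v=7: → [6,9),[4,7); WM=−∞
i=2 t=0 v=1: → [0,3); WM=4; [0,3) fires=5
i=3 t=8 v=6: → [8,11),[6,9); WM=4
i=4 t=7 v=3: → [6,9); WM=4
i=5 t=7 v=4: → [6,9); WM=6
i=6 t=9 v=7: → [8,11); WM=6
i=7 t=9 v=7: → [8,11); WM=6
i=8 t=8 v=4: → [8,11),[6,9); WM=7; [4,7) fires=7
i=9 t=10 v=9: → [10,13),[8,11); WM=7
i=10 t=13 v=9: → [12,15); WM=7
i=11 t=15 v=2: → [14,17); WM=13; [6,9) fires=24 [8,11) fires=33 [10,13) fires=9
i=12 t=17 v=4: → [16,19); WM=13
i=13 t=17 v=4: → [16,19); WM=13
i=14 t=19 v=2: → [18,21); WM=17; [12,15) fires=9 [14,17) fires=2
i=15 t=14 v=2: DROP (t<17-0); WM=17
i=16 t=17 v=6: → [16,19); WM=17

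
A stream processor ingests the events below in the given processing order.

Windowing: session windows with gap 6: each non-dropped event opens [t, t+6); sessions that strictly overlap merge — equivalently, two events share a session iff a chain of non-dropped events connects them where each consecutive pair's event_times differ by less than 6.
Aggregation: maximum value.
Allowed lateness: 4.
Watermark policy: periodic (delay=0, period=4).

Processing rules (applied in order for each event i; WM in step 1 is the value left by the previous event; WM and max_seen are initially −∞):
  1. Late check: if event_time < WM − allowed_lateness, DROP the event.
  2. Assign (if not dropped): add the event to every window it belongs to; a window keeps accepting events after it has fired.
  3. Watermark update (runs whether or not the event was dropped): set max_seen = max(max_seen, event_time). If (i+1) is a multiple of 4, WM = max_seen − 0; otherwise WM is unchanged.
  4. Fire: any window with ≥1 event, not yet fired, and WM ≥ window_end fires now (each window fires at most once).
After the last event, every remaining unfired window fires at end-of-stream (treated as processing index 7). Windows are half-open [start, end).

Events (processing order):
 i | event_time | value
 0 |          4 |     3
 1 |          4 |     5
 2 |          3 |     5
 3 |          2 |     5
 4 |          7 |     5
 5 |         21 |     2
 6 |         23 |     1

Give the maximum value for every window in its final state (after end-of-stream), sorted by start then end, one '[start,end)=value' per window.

i=0 t=4 v=3: → [4,10); WM=−∞
i=1 t=4 v=5: → [4,10); WM=−∞
i=2 t=3 v=5: → [3,10); WM=−∞
i=3 t=2 v=5: → [2,10); WM=4
i=4 t=7 v=5: → [2,13); WM=4
i=5 t=21 v=2: → [21,27); WM=4
i=6 t=23 v=1: → [21,29); WM=4

[2,13)=5 [21,29)=2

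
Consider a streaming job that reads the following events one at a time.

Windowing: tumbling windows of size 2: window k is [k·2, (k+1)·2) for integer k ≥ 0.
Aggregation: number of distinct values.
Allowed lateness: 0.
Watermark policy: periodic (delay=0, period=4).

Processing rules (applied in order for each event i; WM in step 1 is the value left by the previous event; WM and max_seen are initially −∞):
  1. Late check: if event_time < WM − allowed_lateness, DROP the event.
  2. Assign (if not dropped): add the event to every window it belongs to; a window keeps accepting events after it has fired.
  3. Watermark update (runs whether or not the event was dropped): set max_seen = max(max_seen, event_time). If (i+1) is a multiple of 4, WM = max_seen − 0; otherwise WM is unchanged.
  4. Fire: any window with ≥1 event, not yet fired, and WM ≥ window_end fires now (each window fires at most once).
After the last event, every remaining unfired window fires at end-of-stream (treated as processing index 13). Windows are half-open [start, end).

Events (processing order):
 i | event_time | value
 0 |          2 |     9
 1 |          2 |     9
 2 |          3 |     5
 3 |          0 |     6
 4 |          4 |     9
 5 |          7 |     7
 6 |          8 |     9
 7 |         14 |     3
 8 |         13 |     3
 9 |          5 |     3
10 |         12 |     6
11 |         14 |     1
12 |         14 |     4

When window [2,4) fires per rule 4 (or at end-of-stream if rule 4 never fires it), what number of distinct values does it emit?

2

i=0 t=2 v=9: → [2,4); WM=−∞
i=1 t=2 v=9: → [2,4); WM=−∞
i=2 t=3 v=5: → [2,4); WM=−∞
i=3 t=0 v=6: → [0,2); WM=3; [0,2) fires=1
i=4 t=4 v=9: → [4,6); WM=3
i=5 t=7 v=7: → [6,8); WM=3
i=6 t=8 v=9: → [8,10); WM=3
i=7 t=14 v=3: → [14,16); WM=14; [2,4) fires=2 [4,6) fires=1 [6,8) fires=1 [8,10) fires=1
i=8 t=13 v=3: DROP (t<14-0); WM=14
i=9 t=5 v=3: DROP (t<14-0); WM=14
i=10 t=12 v=6: DROP (t<14-0); WM=14
i=11 t=14 v=1: → [14,16); WM=14
i=12 t=14 v=4: → [14,16); WM=14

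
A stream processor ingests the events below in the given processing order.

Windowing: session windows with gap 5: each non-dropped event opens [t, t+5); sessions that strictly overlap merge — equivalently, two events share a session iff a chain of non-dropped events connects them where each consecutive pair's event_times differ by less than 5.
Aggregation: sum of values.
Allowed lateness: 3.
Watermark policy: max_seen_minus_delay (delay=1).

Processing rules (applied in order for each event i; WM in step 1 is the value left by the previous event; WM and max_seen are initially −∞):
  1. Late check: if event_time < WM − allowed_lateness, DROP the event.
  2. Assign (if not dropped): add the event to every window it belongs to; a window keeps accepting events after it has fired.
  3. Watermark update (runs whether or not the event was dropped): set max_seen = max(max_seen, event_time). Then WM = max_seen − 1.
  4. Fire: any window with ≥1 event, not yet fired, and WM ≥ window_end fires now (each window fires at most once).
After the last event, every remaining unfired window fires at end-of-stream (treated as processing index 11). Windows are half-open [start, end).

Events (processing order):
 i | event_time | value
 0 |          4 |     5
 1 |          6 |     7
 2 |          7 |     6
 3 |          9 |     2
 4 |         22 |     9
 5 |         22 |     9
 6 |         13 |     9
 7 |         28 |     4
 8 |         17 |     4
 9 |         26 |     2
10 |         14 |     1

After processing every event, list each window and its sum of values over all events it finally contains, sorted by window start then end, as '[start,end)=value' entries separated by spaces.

[4,14)=20 [22,33)=24

i=0 t=4 v=5: → [4,9); WM=3
i=1 t=6 v=7: → [4,11); WM=5
i=2 t=7 v=6: → [4,12); WM=6
i=3 t=9 v=2: → [4,14); WM=8
i=4 t=22 v=9: → [22,27); WM=21
i=5 t=22 v=9: → [22,27); WM=21
i=6 t=13 v=9: DROP (t<21-3); WM=21
i=7 t=28 v=4: → [28,33); WM=27
i=8 t=17 v=4: DROP (t<27-3); WM=27
i=9 t=26 v=2: → [22,33); WM=27
i=10 t=14 v=1: DROP (t<27-3); WM=27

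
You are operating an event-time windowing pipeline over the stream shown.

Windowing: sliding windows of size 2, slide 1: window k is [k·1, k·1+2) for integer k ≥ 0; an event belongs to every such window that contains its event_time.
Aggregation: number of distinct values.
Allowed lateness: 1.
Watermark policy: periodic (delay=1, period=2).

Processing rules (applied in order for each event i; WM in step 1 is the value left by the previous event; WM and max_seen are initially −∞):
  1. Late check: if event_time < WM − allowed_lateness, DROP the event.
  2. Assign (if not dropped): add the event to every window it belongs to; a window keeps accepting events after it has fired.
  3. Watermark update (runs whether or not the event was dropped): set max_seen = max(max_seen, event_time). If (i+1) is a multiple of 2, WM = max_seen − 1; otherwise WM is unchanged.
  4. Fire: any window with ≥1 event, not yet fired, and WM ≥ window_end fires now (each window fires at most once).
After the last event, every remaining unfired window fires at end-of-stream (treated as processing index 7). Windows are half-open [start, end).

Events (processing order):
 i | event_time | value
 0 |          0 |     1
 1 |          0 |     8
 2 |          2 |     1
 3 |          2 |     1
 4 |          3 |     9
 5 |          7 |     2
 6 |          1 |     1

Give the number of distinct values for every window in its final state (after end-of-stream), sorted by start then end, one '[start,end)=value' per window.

i=0 t=0 v=1: → [0,2); WM=−∞
i=1 t=0 v=8: → [0,2); WM=-1
i=2 t=2 v=1: → [2,4),[1,3); WM=-1
i=3 t=2 v=1: → [2,4),[1,3); WM=1
i=4 t=3 v=9: → [3,5),[2,4); WM=1
i=5 t=7 v=2: → [7,9),[6,8); WM=6; [0,2) fires=2 [1,3) fires=1 [2,4) fires=2 [3,5) fires=1
i=6 t=1 v=1: DROP (t<6-1); WM=6

[0,2)=2 [1,3)=1 [2,4)=2 [3,5)=1 [6,8)=1 [7,9)=1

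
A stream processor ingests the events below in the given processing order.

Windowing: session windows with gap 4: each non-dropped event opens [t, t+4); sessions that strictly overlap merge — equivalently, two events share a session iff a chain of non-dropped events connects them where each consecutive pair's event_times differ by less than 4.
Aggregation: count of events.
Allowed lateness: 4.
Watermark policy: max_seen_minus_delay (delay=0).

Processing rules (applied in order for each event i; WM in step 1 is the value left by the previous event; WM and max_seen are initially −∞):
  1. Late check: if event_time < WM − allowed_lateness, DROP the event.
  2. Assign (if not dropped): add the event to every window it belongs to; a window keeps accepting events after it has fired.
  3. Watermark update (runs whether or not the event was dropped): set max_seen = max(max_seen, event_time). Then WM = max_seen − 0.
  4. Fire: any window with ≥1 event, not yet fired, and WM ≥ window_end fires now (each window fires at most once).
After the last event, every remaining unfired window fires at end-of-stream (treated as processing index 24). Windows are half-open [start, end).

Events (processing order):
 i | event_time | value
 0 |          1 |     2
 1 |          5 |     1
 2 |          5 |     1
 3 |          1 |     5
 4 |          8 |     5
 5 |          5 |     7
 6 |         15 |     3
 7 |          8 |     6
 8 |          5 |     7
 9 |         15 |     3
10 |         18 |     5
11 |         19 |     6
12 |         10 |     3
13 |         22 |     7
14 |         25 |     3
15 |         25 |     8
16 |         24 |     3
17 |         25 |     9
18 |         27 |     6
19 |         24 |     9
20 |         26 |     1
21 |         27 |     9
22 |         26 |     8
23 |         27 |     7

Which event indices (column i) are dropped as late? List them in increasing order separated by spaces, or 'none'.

i=0 t=1 v=2: → [1,5); WM=1
i=1 t=5 v=1: → [5,9); WM=5
i=2 t=5 v=1: → [5,9); WM=5
i=3 t=1 v=5: → [1,5); WM=5
i=4 t=8 v=5: → [5,12); WM=8
i=5 t=5 v=7: → [5,12); WM=8
i=6 t=15 v=3: → [15,19); WM=15
i=7 t=8 v=6: DROP (t<15-4); WM=15
i=8 t=5 v=7: DROP (t<15-4); WM=15
i=9 t=15 v=3: → [15,19); WM=15
i=10 t=18 v=5: → [15,22); WM=18
i=11 t=19 v=6: → [15,23); WM=19
i=12 t=10 v=3: DROP (t<19-4); WM=19
i=13 t=22 v=7: → [15,26); WM=22
i=14 t=25 v=3: → [15,29); WM=25
i=15 t=25 v=8: → [15,29); WM=25
i=16 t=24 v=3: → [15,29); WM=25
i=17 t=25 v=9: → [15,29); WM=25
i=18 t=27 v=6: → [15,31); WM=27
i=19 t=24 v=9: → [15,31); WM=27
i=20 t=26 v=1: → [15,31); WM=27
i=21 t=27 v=9: → [15,31); WM=27
i=22 t=26 v=8: → [15,31); WM=27
i=23 t=27 v=7: → [15,31); WM=27

7 8 12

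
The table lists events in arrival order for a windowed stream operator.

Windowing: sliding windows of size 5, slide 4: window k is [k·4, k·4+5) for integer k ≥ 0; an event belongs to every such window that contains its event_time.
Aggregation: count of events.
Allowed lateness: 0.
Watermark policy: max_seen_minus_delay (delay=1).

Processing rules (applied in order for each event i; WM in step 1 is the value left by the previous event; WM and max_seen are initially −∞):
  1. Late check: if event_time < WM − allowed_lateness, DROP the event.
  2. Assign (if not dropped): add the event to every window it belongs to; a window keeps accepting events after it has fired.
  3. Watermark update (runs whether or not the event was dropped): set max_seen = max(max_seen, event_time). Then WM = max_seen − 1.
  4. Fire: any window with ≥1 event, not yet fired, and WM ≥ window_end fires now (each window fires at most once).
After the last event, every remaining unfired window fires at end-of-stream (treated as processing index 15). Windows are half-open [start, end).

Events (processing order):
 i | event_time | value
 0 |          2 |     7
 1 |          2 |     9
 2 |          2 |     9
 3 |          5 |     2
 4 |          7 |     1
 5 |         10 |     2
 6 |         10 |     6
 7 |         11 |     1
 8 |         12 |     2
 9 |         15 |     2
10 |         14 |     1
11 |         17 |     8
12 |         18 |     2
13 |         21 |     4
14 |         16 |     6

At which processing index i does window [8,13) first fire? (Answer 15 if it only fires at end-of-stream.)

i=0 t=2 v=7: → [0,5); WM=1
i=1 t=2 v=9: → [0,5); WM=1
i=2 t=2 v=9: → [0,5); WM=1
i=3 t=5 v=2: → [4,9); WM=4
i=4 t=7 v=1: → [4,9); WM=6; [0,5) fires=3
i=5 t=10 v=2: → [8,13); WM=9; [4,9) fires=2
i=6 t=10 v=6: → [8,13); WM=9
i=7 t=11 v=1: → [8,13); WM=10
i=8 t=12 v=2: → [12,17),[8,13); WM=11
i=9 t=15 v=2: → [12,17); WM=14; [8,13) fires=4
i=10 t=14 v=1: → [12,17); WM=14
i=11 t=17 v=8: → [16,21); WM=16
i=12 t=18 v=2: → [16,21); WM=17; [12,17) fires=3
i=13 t=21 v=4: → [20,25); WM=20
i=14 t=16 v=6: DROP (t<20-0); WM=20

9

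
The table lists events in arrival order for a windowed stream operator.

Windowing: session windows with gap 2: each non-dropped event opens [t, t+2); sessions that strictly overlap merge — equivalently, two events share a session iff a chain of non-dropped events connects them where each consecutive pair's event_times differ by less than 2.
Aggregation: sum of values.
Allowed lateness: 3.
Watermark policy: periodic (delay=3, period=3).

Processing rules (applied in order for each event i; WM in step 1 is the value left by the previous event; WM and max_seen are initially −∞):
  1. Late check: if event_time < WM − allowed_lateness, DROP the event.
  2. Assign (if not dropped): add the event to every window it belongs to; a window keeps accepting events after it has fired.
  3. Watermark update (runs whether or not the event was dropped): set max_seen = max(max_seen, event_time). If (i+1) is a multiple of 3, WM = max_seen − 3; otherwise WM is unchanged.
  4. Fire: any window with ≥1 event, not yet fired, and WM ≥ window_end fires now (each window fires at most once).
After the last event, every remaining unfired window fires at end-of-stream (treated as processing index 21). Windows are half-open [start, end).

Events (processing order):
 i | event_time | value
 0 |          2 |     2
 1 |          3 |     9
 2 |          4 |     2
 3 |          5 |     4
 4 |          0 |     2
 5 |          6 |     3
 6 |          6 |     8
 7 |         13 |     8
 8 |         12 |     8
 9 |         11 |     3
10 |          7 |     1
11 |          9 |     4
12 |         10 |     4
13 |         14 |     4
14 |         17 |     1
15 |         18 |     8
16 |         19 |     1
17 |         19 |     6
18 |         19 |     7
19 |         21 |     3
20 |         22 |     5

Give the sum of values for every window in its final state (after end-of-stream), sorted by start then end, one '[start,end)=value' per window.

[0,2)=2 [2,9)=29 [9,16)=31 [17,21)=23 [21,24)=8

i=0 t=2 v=2: → [2,4); WM=−∞
i=1 t=3 v=9: → [2,5); WM=−∞
i=2 t=4 v=2: → [2,6); WM=1
i=3 t=5 v=4: → [2,7); WM=1
i=4 t=0 v=2: → [0,2); WM=1
i=5 t=6 v=3: → [2,8); WM=3
i=6 t=6 v=8: → [2,8); WM=3
i=7 t=13 v=8: → [13,15); WM=3
i=8 t=12 v=8: → [12,15); WM=10
i=9 t=11 v=3: → [11,15); WM=10
i=10 t=7 v=1: → [2,9); WM=10
i=11 t=9 v=4: → [9,11); WM=10
i=12 t=10 v=4: → [9,15); WM=10
i=13 t=14 v=4: → [9,16); WM=10
i=14 t=17 v=1: → [17,19); WM=14
i=15 t=18 v=8: → [17,20); WM=14
i=16 t=19 v=1: → [17,21); WM=14
i=17 t=19 v=6: → [17,21); WM=16
i=18 t=19 v=7: → [17,21); WM=16
i=19 t=21 v=3: → [21,23); WM=16
i=20 t=22 v=5: → [21,24); WM=19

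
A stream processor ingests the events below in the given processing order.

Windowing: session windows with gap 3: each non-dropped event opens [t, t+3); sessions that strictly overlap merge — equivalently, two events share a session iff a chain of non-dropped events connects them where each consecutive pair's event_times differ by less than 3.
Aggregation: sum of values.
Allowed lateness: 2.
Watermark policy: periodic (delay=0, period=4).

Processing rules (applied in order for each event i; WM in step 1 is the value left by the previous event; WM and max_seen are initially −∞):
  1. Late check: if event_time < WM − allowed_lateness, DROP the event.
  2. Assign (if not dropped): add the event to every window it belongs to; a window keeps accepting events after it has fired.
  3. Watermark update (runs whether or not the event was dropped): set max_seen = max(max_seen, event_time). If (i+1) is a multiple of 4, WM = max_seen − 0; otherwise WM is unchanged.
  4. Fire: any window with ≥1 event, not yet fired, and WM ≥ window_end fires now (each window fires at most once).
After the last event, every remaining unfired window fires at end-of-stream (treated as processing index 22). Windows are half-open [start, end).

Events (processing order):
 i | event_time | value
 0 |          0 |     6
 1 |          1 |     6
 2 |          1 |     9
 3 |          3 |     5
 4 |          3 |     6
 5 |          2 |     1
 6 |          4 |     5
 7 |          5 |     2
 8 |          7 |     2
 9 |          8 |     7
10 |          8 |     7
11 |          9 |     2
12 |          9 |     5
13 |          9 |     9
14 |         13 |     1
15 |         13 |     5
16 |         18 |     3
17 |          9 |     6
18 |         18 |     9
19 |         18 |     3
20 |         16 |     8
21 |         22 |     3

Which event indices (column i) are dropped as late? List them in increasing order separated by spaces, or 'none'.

i=0 t=0 v=6: → [0,3); WM=−∞
i=1 t=1 v=6: → [0,4); WM=−∞
i=2 t=1 v=9: → [0,4); WM=−∞
i=3 t=3 v=5: → [0,6); WM=3
i=4 t=3 v=6: → [0,6); WM=3
i=5 t=2 v=1: → [0,6); WM=3
i=6 t=4 v=5: → [0,7); WM=3
i=7 t=5 v=2: → [0,8); WM=5
i=8 t=7 v=2: → [0,10); WM=5
i=9 t=8 v=7: → [0,11); WM=5
i=10 t=8 v=7: → [0,11); WM=5
i=11 t=9 v=2: → [0,12); WM=9
i=12 t=9 v=5: → [0,12); WM=9
i=13 t=9 v=9: → [0,12); WM=9
i=14 t=13 v=1: → [13,16); WM=9
i=15 t=13 v=5: → [13,16); WM=13
i=16 t=18 v=3: → [18,21); WM=13
i=17 t=9 v=6: DROP (t<13-2); WM=13
i=18 t=18 v=9: → [18,21); WM=13
i=19 t=18 v=3: → [18,21); WM=18
i=20 t=16 v=8: → [16,21); WM=18
i=21 t=22 v=3: → [22,25); WM=18

17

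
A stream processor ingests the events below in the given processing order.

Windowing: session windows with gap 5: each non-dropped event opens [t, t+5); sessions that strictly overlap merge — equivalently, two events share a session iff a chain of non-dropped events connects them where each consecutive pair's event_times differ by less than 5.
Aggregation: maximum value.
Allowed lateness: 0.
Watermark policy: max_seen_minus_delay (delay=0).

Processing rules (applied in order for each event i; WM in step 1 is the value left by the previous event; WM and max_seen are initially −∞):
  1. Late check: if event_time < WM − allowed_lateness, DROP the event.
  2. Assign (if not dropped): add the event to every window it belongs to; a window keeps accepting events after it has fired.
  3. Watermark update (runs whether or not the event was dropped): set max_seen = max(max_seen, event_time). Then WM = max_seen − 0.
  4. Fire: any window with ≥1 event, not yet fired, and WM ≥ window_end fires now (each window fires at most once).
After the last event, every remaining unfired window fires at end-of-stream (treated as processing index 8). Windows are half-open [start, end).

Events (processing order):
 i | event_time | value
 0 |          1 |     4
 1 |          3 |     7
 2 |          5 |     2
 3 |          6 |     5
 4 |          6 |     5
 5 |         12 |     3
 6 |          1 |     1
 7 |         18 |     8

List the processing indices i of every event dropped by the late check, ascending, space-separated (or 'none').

6

i=0 t=1 v=4: → [1,6); WM=1
i=1 t=3 v=7: → [1,8); WM=3
i=2 t=5 v=2: → [1,10); WM=5
i=3 t=6 v=5: → [1,11); WM=6
i=4 t=6 v=5: → [1,11); WM=6
i=5 t=12 v=3: → [12,17); WM=12
i=6 t=1 v=1: DROP (t<12-0); WM=12
i=7 t=18 v=8: → [18,23); WM=18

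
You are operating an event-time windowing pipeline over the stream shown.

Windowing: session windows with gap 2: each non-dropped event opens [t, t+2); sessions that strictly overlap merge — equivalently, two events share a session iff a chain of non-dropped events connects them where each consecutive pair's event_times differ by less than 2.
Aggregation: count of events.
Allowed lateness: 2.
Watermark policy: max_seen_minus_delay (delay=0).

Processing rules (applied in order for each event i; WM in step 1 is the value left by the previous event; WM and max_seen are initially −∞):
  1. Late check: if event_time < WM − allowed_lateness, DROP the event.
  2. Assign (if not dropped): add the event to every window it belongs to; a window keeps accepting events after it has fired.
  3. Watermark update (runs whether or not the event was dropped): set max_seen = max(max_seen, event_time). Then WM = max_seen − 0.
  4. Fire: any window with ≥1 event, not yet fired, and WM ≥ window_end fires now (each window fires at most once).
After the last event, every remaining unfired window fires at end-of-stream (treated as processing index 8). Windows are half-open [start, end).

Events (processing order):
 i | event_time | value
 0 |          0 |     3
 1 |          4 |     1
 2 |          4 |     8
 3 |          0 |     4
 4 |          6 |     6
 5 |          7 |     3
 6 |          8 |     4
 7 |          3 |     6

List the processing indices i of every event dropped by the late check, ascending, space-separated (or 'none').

i=0 t=0 v=3: → [0,2); WM=0
i=1 t=4 v=1: → [4,6); WM=4
i=2 t=4 v=8: → [4,6); WM=4
i=3 t=0 v=4: DROP (t<4-2); WM=4
i=4 t=6 v=6: → [6,8); WM=6
i=5 t=7 v=3: → [6,9); WM=7
i=6 t=8 v=4: → [6,10); WM=8
i=7 t=3 v=6: DROP (t<8-2); WM=8

3 7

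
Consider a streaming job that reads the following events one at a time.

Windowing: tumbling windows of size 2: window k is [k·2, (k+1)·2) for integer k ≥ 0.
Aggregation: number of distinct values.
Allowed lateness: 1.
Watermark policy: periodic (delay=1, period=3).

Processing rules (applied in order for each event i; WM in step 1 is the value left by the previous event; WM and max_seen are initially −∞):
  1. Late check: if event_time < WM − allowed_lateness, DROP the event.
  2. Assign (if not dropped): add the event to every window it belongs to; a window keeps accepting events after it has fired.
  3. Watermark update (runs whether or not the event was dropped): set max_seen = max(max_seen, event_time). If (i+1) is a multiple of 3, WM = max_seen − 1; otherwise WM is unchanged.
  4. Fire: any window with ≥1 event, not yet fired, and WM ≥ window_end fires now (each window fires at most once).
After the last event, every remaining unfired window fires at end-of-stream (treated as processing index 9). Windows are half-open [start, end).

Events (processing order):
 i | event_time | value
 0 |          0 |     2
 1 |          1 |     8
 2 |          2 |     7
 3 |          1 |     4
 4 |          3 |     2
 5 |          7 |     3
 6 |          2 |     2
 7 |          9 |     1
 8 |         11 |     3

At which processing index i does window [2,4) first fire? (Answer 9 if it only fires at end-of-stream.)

5

i=0 t=0 v=2: → [0,2); WM=−∞
i=1 t=1 v=8: → [0,2); WM=−∞
i=2 t=2 v=7: → [2,4); WM=1
i=3 t=1 v=4: → [0,2); WM=1
i=4 t=3 v=2: → [2,4); WM=1
i=5 t=7 v=3: → [6,8); WM=6; [0,2) fires=3 [2,4) fires=2
i=6 t=2 v=2: DROP (t<6-1); WM=6
i=7 t=9 v=1: → [8,10); WM=6
i=8 t=11 v=3: → [10,12); WM=10; [6,8) fires=1 [8,10) fires=1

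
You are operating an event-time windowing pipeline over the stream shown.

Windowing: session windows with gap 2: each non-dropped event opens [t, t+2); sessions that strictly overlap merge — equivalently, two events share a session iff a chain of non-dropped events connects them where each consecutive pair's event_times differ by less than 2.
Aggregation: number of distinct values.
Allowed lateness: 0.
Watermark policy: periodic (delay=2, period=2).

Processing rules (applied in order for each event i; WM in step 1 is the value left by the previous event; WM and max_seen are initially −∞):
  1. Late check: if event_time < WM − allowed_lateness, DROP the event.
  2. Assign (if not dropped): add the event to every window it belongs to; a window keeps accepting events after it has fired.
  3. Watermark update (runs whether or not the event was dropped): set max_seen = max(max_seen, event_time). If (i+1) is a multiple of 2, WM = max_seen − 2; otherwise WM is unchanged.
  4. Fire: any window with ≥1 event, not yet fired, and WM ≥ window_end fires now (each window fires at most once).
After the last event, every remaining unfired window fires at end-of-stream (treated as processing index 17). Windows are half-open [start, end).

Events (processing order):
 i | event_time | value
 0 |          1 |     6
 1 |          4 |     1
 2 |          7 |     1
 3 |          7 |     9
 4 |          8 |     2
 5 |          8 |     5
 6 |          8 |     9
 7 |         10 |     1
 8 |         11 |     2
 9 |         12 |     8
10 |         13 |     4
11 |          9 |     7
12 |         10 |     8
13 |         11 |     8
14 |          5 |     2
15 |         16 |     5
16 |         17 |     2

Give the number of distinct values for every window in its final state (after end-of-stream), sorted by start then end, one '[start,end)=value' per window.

i=0 t=1 v=6: → [1,3); WM=−∞
i=1 t=4 v=1: → [4,6); WM=2
i=2 t=7 v=1: → [7,9); WM=2
i=3 t=7 v=9: → [7,9); WM=5
i=4 t=8 v=2: → [7,10); WM=5
i=5 t=8 v=5: → [7,10); WM=6
i=6 t=8 v=9: → [7,10); WM=6
i=7 t=10 v=1: → [10,12); WM=8
i=8 t=11 v=2: → [10,13); WM=8
i=9 t=12 v=8: → [10,14); WM=10
i=10 t=13 v=4: → [10,15); WM=10
i=11 t=9 v=7: DROP (t<10-0); WM=11
i=12 t=10 v=8: DROP (t<11-0); WM=11
i=13 t=11 v=8: → [10,15); WM=11
i=14 t=5 v=2: DROP (t<11-0); WM=11
i=15 t=16 v=5: → [16,18); WM=14
i=16 t=17 v=2: → [16,19); WM=14

[1,3)=1 [4,6)=1 [7,10)=4 [10,15)=4 [16,19)=2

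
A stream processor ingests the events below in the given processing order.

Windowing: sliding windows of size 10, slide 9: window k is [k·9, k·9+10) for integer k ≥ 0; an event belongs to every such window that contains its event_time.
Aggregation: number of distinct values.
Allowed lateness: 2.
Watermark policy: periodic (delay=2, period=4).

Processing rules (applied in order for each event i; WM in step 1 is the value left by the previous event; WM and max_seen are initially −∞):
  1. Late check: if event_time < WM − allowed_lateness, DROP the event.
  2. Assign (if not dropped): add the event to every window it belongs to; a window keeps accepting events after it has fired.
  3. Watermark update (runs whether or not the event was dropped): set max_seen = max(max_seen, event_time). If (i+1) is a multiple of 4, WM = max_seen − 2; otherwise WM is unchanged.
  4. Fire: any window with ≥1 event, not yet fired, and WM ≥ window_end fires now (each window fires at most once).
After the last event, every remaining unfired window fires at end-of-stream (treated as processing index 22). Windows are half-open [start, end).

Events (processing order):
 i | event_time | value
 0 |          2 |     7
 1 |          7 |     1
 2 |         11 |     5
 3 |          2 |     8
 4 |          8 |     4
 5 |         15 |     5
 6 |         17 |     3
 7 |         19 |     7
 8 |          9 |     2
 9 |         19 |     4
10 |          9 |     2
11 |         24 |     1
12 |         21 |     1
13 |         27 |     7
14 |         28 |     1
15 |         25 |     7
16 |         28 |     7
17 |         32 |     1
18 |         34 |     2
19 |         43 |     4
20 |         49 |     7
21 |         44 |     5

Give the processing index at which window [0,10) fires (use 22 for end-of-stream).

7

i=0 t=2 v=7: → [0,10); WM=−∞
i=1 t=7 v=1: → [0,10); WM=−∞
i=2 t=11 v=5: → [9,19); WM=−∞
i=3 t=2 v=8: → [0,10); WM=9
i=4 t=8 v=4: → [0,10); WM=9
i=5 t=15 v=5: → [9,19); WM=9
i=6 t=17 v=3: → [9,19); WM=9
i=7 t=19 v=7: → [18,28); WM=17; [0,10) fires=4
i=8 t=9 v=2: DROP (t<17-2); WM=17
i=9 t=19 v=4: → [18,28); WM=17
i=10 t=9 v=2: DROP (t<17-2); WM=17
i=11 t=24 v=1: → [18,28); WM=22; [9,19) fires=2
i=12 t=21 v=1: → [18,28); WM=22
i=13 t=27 v=7: → [27,37),[18,28); WM=22
i=14 t=28 v=1: → [27,37); WM=22
i=15 t=25 v=7: → [18,28); WM=26
i=16 t=28 v=7: → [27,37); WM=26
i=17 t=32 v=1: → [27,37); WM=26
i=18 t=34 v=2: → [27,37); WM=26
i=19 t=43 v=4: → [36,46); WM=41; [18,28) fires=3 [27,37) fires=3
i=20 t=49 v=7: → [45,55); WM=41
i=21 t=44 v=5: → [36,46); WM=41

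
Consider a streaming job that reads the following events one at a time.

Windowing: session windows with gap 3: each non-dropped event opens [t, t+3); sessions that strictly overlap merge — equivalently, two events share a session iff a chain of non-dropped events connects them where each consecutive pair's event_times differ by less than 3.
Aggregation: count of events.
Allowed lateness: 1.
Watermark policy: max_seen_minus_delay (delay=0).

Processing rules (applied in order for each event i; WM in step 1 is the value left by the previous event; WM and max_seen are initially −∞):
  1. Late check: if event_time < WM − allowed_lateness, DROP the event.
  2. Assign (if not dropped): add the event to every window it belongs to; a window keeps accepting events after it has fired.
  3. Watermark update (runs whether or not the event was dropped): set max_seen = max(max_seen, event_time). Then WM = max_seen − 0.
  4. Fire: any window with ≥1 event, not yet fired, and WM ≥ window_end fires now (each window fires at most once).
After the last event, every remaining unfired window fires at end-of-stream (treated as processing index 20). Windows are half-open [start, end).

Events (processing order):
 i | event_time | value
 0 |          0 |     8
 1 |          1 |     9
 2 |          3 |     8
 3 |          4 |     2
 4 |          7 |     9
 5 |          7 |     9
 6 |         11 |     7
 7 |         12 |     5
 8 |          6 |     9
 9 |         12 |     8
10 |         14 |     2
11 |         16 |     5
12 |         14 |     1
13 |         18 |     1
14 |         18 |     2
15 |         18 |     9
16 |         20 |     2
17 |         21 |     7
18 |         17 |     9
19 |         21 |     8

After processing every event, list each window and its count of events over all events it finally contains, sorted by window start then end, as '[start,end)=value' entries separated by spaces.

[0,7)=4 [7,10)=2 [11,24)=11

i=0 t=0 v=8: → [0,3); WM=0
i=1 t=1 v=9: → [0,4); WM=1
i=2 t=3 v=8: → [0,6); WM=3
i=3 t=4 v=2: → [0,7); WM=4
i=4 t=7 v=9: → [7,10); WM=7
i=5 t=7 v=9: → [7,10); WM=7
i=6 t=11 v=7: → [11,14); WM=11
i=7 t=12 v=5: → [11,15); WM=12
i=8 t=6 v=9: DROP (t<12-1); WM=12
i=9 t=12 v=8: → [11,15); WM=12
i=10 t=14 v=2: → [11,17); WM=14
i=11 t=16 v=5: → [11,19); WM=16
i=12 t=14 v=1: DROP (t<16-1); WM=16
i=13 t=18 v=1: → [11,21); WM=18
i=14 t=18 v=2: → [11,21); WM=18
i=15 t=18 v=9: → [11,21); WM=18
i=16 t=20 v=2: → [11,23); WM=20
i=17 t=21 v=7: → [11,24); WM=21
i=18 t=17 v=9: DROP (t<21-1); WM=21
i=19 t=21 v=8: → [11,24); WM=21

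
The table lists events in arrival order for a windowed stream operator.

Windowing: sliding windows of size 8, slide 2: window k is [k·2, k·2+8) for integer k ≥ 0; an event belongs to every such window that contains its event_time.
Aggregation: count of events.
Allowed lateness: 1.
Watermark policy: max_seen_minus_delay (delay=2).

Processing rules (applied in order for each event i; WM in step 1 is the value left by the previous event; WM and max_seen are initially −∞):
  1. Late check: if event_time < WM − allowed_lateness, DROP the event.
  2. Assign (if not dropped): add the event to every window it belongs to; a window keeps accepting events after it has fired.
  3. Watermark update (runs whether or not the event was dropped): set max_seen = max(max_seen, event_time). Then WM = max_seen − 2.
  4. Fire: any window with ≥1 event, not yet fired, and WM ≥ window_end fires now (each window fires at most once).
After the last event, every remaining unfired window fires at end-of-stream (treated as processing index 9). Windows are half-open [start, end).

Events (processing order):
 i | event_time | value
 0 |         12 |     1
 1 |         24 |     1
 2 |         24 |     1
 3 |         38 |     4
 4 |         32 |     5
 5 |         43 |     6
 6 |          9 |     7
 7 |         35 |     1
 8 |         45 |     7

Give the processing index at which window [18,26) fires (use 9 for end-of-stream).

i=0 t=12 v=1: → [12,20),[10,18),[8,16),[6,14); WM=10
i=1 t=24 v=1: → [24,32),[22,30),[20,28),[18,26); WM=22; [6,14) fires=1 [8,16) fires=1 [10,18) fires=1 [12,20) fires=1
i=2 t=24 v=1: → [24,32),[22,30),[20,28),[18,26); WM=22
i=3 t=38 v=4: → [38,46),[36,44),[34,42),[32,40); WM=36; [18,26) fires=2 [20,28) fires=2 [22,30) fires=2 [24,32) fires=2
i=4 t=32 v=5: DROP (t<36-1); WM=36
i=5 t=43 v=6: → [42,50),[40,48),[38,46),[36,44); WM=41; [32,40) fires=1
i=6 t=9 v=7: DROP (t<41-1); WM=41
i=7 t=35 v=1: DROP (t<41-1); WM=41
i=8 t=45 v=7: → [44,52),[42,50),[40,48),[38,46); WM=43; [34,42) fires=1

3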